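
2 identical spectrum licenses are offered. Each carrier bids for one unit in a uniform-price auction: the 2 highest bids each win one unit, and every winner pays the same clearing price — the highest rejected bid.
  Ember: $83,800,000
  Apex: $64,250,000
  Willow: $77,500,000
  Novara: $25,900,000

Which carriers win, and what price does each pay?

Ember, Willow; each pays $64,250,000

Bids ranked high→low: 83,800,000 (Ember), 77,500,000 (Willow), 64,250,000 (Apex), 25,900,000 (Novara)
The 2 highest are Ember, Willow.
First losing bid is Apex's $64,250,000, which sets the uniform price.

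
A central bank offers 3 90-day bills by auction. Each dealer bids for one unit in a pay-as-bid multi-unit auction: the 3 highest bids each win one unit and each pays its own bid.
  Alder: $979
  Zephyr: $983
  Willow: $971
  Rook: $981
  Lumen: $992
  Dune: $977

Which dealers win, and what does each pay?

Sorting: 992 (Lumen), 983 (Zephyr), 981 (Rook), 979 (Alder), 977 (Dune), …
Top 3: Lumen, Zephyr, Rook.
Each winner pays its own bid: Lumen $992, Zephyr $983, Rook $981.

Lumen $992, Zephyr $983, Rook $981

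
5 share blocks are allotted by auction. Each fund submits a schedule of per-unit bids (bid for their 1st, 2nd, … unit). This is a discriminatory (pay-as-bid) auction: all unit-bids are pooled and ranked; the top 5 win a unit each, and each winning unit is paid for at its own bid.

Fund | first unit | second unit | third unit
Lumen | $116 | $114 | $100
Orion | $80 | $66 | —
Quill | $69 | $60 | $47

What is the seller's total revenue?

Total revenue: $479

Pooled unit-bids ranked (top 5): 116 (Lumen-1), 114 (Lumen-2), 100 (Lumen-3), 80 (Orion-1), 69 (Quill-1)
Next rejected bid: $66 (not a price — pay-as-bid).
Each winning unit pays its own bid.
Revenue = 116 + 114 + 100 + 80 + 69 = $479.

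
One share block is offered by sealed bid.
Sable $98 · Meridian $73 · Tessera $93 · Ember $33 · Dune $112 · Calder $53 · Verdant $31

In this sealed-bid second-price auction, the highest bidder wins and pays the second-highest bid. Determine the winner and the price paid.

Dune pays $98

Bids ranked: 112 (Dune) > 98 (Sable) > 93 (Tessera) > 73 (Meridian) > 53 (Calder) > 33 (Ember) > …
Dune wins with the highest bid; price is set by the runner-up at $98.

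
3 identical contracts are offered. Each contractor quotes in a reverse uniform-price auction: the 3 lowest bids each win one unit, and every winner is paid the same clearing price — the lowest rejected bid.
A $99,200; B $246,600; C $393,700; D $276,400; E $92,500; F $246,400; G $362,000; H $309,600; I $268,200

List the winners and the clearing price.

Ordering the bids: 92,500 (E), 99,200 (A), 246,400 (F), 246,600 (B), 268,200 (I), …
Lowest 3: E, A, F.
Lowest unsuccessful bid: $246,600 → clearing price.

E, A, F; each is paid $246,600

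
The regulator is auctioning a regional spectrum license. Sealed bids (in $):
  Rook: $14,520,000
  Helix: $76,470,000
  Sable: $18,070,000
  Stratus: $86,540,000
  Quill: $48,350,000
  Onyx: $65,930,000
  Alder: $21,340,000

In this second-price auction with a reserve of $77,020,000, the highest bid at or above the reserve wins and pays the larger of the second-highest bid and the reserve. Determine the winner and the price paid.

Bids in order: 86,540,000 (Stratus) > 76,470,000 (Helix) > 65,930,000 (Onyx) > 48,350,000 (Quill) > 21,340,000 (Alder) > 18,070,000 (Sable) > …
Stratus has the top bid at or above the reserve ($86,540,000).
max(second-highest $76,470,000, reserve $77,020,000) = $77,020,000.

Stratus pays $77,020,000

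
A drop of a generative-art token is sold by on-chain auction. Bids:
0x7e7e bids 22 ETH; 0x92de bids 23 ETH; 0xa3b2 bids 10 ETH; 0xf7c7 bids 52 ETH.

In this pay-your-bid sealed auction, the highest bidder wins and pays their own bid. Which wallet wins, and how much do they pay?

Rule: the highest bidder wins and pays their own bid.
Bids in order: 52 (0xf7c7) > 23 (0x92de) > 22 (0x7e7e) > 10 (0xa3b2)
0xf7c7 is highest → pays own bid, 52 ETH.

0xf7c7 pays 52 ETH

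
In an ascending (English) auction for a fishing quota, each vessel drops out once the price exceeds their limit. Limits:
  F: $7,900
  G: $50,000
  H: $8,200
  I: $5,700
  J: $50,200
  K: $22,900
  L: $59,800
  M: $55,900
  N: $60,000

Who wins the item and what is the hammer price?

N wins at $59,800

Limits in order: 60,000 (N) > 59,800 (L) > 55,900 (M) > 50,200 (J) > 50,000 (G) > 22,900 (K) > …
L is the last rival to drop out, at $59,800; N remains and wins at that price.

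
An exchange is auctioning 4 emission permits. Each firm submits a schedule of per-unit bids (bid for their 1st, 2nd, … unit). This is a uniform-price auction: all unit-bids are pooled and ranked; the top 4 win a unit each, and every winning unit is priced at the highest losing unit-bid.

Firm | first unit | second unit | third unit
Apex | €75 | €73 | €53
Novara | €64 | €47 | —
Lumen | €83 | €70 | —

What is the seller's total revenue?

All unit-bids, highest first — top 4: 83 (Lumen-1), 75 (Apex-1), 73 (Apex-2), 70 (Lumen-2)
Highest rejected unit-bid = €64.
Allocation: Apex 2, Lumen 2. Every unit priced at €64.
Revenue = 4 × 64 = €256.

Total revenue: €256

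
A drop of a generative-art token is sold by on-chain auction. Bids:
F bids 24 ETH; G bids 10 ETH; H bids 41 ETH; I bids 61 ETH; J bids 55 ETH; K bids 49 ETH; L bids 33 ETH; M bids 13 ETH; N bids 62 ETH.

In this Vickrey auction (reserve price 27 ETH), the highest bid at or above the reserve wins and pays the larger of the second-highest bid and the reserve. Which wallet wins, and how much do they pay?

N pays 61 ETH

Rule: the highest bid at or above the reserve wins and pays the larger of the second-highest bid and the reserve.
Sorting bids: 62 (N) > 61 (I) > 55 (J) > 49 (K) > 41 (H) > 33 (L) > …
Highest eligible bid: N at 62 ETH.
max(second-highest 61 ETH, reserve 27 ETH) = 61 ETH; the reserve does not bind.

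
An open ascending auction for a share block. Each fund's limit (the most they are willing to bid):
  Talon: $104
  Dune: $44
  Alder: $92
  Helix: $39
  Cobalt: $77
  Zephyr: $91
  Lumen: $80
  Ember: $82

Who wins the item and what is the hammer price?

Talon wins at $92

Sorting limits: 104 (Talon) > 92 (Alder) > 91 (Zephyr) > 82 (Ember) > 80 (Lumen) > 77 (Cobalt) > …
Alder is the last rival to drop out, at $92; Talon remains and wins at that price.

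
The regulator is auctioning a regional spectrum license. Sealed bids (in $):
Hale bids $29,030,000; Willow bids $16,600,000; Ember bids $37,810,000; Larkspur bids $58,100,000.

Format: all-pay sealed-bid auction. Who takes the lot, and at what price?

Bids ranked: 58,100,000 (Larkspur) > 37,810,000 (Ember) > 29,030,000 (Hale) > 16,600,000 (Willow)
Larkspur wins with the top bid; all bids are sunk regardless.

Larkspur pays $58,100,000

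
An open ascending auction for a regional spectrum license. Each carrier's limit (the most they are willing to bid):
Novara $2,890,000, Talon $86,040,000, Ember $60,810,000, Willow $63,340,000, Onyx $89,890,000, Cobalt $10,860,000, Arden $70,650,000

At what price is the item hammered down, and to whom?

Sorting limits: 89,890,000 (Onyx) > 86,040,000 (Talon) > 70,650,000 (Arden) > 63,340,000 (Willow) > 60,810,000 (Ember) > 10,860,000 (Cobalt) > …
Once the price passes $86,040,000, only Onyx is left; the hammer falls at Talon's limit of $86,040,000.

Onyx wins at $86,040,000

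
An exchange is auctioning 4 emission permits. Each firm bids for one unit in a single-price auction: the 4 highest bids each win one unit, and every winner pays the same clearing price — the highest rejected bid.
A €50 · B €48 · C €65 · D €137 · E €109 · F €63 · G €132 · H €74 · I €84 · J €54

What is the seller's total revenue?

Bids ranked high→low: 137 (D), 132 (G), 109 (E), 84 (I), 74 (H), 65 (C), …
Top 4: D, G, E, I.
Clearing price = highest rejected bid = €74.
Total revenue = 4 × €74 = €296.

Total revenue: €296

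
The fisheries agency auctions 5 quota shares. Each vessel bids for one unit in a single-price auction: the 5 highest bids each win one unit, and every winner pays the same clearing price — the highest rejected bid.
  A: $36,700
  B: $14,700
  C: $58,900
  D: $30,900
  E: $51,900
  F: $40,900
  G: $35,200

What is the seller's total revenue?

Sorting: 58,900 (C), 51,900 (E), 40,900 (F), 36,700 (A), 35,200 (G), 30,900 (D), 14,700 (B)
Winners (5 units): C, E, F, A, G.
First losing bid is D's $30,900, which sets the uniform price.
Total revenue = 5 × $30,900 = $154,500.

Total revenue: $154,500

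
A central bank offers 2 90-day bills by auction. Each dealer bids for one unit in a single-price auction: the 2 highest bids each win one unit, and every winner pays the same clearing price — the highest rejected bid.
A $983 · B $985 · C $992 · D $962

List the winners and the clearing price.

Ordering the bids: 992 (C), 985 (B), 983 (A), 962 (D)
Top 2: C, B.
Highest unsuccessful bid: $983 → clearing price.

C, B; each pays $983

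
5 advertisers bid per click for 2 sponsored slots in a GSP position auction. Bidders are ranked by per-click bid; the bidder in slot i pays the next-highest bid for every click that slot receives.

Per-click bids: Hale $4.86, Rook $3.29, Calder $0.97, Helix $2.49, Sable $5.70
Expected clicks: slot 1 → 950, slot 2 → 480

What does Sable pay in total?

Sorting advertisers: $5.70 (Sable) > $4.86 (Hale) > $3.29 (Rook) > …
Sable holds slot 1 → pays next bid $4.86 × 950 clicks = $4617.00.

Sable pays $4617.00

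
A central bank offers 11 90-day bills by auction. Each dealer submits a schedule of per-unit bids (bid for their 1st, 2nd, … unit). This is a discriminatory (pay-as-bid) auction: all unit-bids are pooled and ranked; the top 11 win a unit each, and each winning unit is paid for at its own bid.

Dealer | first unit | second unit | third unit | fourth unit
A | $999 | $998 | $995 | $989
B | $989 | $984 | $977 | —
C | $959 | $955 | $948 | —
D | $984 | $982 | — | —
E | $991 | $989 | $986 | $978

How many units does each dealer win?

A 4, B 2, D 2, E 3

All unit-bids, highest first — top 11: 999 (A-1), 998 (A-2), 995 (A-3), 991 (E-1), 989 (A-4), 989 (B-1), 989 (E-2), 986 (E-3), 984 (B-2), 984 (D-1), 982 (D-2)
Next rejected bid: $978 (not a price — pay-as-bid).
Allocation: A 4, B 2, D 2, E 3.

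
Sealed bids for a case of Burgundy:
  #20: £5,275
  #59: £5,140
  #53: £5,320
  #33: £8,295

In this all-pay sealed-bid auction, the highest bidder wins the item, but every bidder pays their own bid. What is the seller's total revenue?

Bids in order: 8,295 (#33) > 5,320 (#53) > 5,275 (#20) > 5,140 (#59)
Every bidder forfeits their bid regardless of winning.
Revenue = 5,275 + 5,140 + 5,320 + 8,295 = £24,030.

Total revenue: £24,030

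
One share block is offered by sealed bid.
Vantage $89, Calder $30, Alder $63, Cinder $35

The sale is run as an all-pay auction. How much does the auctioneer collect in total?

Total revenue: $217

Bids ranked: 89 (Vantage) > 63 (Alder) > 35 (Cinder) > 30 (Calder)
Vantage wins with the top bid; all bids are sunk regardless.
Every bidder forfeits their bid regardless of winning.
Revenue = 89 + 30 + 63 + 35 = $217.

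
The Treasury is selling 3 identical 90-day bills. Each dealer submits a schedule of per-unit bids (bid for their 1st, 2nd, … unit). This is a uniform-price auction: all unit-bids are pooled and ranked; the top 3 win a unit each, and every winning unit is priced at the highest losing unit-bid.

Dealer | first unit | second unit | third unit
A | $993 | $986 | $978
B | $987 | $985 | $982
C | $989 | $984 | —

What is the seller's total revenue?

Total revenue: $2,958

Merging the schedules and taking the best 3: 993 (A-1), 989 (C-1), 987 (B-1)
Highest rejected unit-bid = $986.
Allocation: A 1, B 1, C 1. Every unit priced at $986.
Revenue = 3 × 986 = $2,958.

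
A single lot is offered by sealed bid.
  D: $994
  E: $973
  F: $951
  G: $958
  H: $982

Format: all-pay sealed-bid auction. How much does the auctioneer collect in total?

Total revenue: $4,858

Rule: the highest bidder wins the item, but every bidder pays their own bid.
Bids ranked: 994 (D) > 982 (H) > 973 (E) > 958 (G) > 951 (F)
D wins with the top bid; all bids are sunk regardless.
Every bidder forfeits their bid regardless of winning.
Revenue = 994 + 973 + 951 + 958 + 982 = $4,858.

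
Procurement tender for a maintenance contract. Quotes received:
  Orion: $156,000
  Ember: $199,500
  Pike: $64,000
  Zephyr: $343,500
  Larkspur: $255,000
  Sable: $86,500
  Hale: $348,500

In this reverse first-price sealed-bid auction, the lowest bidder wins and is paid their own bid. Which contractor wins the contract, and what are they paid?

Bids ranked: 64,000 (Pike) < 86,500 (Sable) < 156,000 (Orion) < 199,500 (Ember) < 255,000 (Larkspur) < 343,500 (Zephyr) < …
Pike has the lowest bid and is paid exactly that: $64,000.

Pike is paid $64,000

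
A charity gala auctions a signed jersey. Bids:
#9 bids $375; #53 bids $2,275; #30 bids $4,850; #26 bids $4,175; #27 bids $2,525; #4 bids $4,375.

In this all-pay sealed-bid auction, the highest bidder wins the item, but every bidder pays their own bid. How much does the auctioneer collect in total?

Bids in order: 4,850 (#30) > 4,375 (#4) > 4,175 (#26) > 2,525 (#27) > 2,275 (#53) > 375 (#9)
#30 wins with the top bid; all bids are sunk regardless.
Every bidder forfeits their bid regardless of winning.
Revenue = 375 + 2,275 + 4,850 + 4,175 + 2,525 + 4,375 = $18,575.

Total revenue: $18,575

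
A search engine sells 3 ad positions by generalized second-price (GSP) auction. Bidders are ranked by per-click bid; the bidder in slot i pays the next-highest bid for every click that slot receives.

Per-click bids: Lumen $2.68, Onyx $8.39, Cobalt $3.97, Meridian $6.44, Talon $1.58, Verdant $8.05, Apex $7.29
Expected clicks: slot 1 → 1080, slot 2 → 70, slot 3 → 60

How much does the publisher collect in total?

Total revenue: $9590.70

Sorting advertisers: $8.39 (Onyx) > $8.05 (Verdant) > $7.29 (Apex) > $6.44 (Meridian) > …
Slot 1: Onyx pays $8.05 × 1080 = $8694.00
Slot 2: Verdant pays $7.29 × 70 = $510.30
Slot 3: Apex pays $6.44 × 60 = $386.40
Total = $9590.70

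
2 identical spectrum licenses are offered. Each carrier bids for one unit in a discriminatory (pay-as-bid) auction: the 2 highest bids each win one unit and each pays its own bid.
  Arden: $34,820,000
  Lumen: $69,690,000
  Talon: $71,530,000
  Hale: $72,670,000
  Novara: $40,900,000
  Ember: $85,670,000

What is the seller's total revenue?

Sorting: 85,670,000 (Ember), 72,670,000 (Hale), 71,530,000 (Talon), 69,690,000 (Lumen), …
Winners (2 units): Ember, Hale.
Total revenue = 85,670,000 + 72,670,000 = $158,340,000.

Total revenue: $158,340,000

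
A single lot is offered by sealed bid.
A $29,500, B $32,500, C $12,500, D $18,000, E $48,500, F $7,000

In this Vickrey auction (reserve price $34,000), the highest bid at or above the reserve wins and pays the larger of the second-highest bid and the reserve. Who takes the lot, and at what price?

E pays $34,000

Bids ranked: 48,500 (E) > 32,500 (B) > 29,500 (A) > 18,000 (D) > 12,500 (C) > 7,000 (F)
Highest eligible bid: E at $48,500.
max(second-highest $32,500, reserve $34,000) = $34,000.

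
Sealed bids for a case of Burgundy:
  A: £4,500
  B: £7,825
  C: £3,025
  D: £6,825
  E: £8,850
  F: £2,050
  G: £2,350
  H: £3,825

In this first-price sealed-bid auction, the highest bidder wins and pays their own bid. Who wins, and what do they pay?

E pays £8,850

Bids in order: 8,850 (E) > 7,825 (B) > 6,825 (D) > 4,500 (A) > 3,825 (H) > 3,025 (C) > …
E has the highest bid and pays exactly that: £8,850.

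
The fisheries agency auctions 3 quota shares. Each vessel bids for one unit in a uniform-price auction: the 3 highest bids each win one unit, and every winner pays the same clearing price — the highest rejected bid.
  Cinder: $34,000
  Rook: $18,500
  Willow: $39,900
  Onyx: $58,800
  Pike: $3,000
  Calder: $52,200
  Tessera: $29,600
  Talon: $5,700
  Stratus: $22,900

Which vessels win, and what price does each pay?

Ordering the bids: 58,800 (Onyx), 52,200 (Calder), 39,900 (Willow), 34,000 (Cinder), 29,600 (Tessera), …
The 3 highest are Onyx, Calder, Willow.
Highest unsuccessful bid: $34,000 → clearing price.

Onyx, Calder, Willow; each pays $34,000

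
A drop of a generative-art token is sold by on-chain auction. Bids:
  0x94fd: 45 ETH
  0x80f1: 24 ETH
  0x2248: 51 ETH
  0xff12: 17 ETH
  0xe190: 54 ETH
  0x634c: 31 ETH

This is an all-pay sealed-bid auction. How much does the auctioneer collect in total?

Total revenue: 222 ETH

Bids ranked: 54 (0xe190) > 51 (0x2248) > 45 (0x94fd) > 31 (0x634c) > 24 (0x80f1) > 17 (0xff12)
0xe190 wins with the top bid; all bids are sunk regardless.
Every bidder forfeits their bid regardless of winning.
Revenue = 45 + 24 + 51 + 17 + 54 + 31 = 222 ETH.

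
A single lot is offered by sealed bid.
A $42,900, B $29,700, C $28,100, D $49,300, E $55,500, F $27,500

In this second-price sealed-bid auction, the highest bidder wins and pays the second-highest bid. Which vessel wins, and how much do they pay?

Bids ranked: 55,500 (E) > 49,300 (D) > 42,900 (A) > 29,700 (B) > 28,100 (C) > 27,500 (F)
E is highest; pays the second-highest bid, $49,300.

E pays $49,300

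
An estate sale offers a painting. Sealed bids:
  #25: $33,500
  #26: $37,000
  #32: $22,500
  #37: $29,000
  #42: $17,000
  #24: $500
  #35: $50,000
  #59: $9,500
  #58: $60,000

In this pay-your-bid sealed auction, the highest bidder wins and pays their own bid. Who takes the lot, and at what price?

Pay-your-bid sealed auction: the highest bidder wins and pays their own bid.
Bids in order: 60,000 (#58) > 50,000 (#35) > 37,000 (#26) > 33,500 (#25) > 29,000 (#37) > 22,500 (#32) > …
#58 has the highest bid and pays exactly that: $60,000.

#58 pays $60,000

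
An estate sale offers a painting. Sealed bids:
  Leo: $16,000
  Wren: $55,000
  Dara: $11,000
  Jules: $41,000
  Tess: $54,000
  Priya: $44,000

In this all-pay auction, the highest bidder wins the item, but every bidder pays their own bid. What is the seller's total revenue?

Total revenue: $221,000

Bids ranked: 55,000 (Wren) > 54,000 (Tess) > 44,000 (Priya) > 41,000 (Jules) > 16,000 (Leo) > 11,000 (Dara)
Every bidder forfeits their bid regardless of winning.
Revenue = 16,000 + 55,000 + 11,000 + 41,000 + 54,000 + 44,000 = $221,000.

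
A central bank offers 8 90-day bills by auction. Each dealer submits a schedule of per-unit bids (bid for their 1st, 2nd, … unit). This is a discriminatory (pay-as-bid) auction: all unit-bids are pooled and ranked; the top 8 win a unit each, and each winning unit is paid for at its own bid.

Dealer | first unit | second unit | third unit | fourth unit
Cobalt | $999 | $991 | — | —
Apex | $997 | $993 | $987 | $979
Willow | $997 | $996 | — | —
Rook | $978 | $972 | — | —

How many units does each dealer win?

All unit-bids, highest first — top 8: 999 (Cobalt-1), 997 (Apex-1), 997 (Willow-1), 996 (Willow-2), 993 (Apex-2), 991 (Cobalt-2), 987 (Apex-3), 979 (Apex-4)
Next rejected bid: $978 (not a price — pay-as-bid).
Allocation: Apex 4, Cobalt 2, Willow 2.

Apex 4, Cobalt 2, Willow 2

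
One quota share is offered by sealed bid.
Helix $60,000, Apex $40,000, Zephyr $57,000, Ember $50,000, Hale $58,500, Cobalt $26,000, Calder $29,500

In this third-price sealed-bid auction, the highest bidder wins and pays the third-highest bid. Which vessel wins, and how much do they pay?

Bids in order: 60,000 (Helix) > 58,500 (Hale) > 57,000 (Zephyr) > 50,000 (Ember) > 40,000 (Apex) > 29,500 (Calder) > …
Helix is highest; pays the third-highest bid, $57,000.

Helix pays $57,000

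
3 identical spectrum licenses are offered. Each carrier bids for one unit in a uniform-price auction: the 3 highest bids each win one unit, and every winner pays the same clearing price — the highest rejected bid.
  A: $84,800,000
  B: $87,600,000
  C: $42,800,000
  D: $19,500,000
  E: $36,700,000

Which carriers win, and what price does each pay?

B, A, C; each pays $36,700,000

Ordering the bids: 87,600,000 (B), 84,800,000 (A), 42,800,000 (C), 36,700,000 (E), 19,500,000 (D)
The 3 highest are B, A, C.
First losing bid is E's $36,700,000, which sets the uniform price.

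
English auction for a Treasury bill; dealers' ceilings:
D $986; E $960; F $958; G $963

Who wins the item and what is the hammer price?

D wins at $963

Limits in order: 986 (D) > 963 (G) > 960 (E) > 958 (F)
G is the last rival to drop out, at $963; D remains and wins at that price.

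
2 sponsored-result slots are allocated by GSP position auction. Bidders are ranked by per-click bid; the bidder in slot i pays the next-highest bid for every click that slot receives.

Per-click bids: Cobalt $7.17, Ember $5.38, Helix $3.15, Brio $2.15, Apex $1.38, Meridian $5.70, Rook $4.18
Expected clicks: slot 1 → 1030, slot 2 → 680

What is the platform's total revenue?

Total revenue: $9529.40

Ranked by bid: $7.17 (Cobalt) > $5.70 (Meridian) > $5.38 (Ember) > …
Slot 1: Cobalt pays $5.70 × 1030 = $5871.00
Slot 2: Meridian pays $5.38 × 680 = $3658.40
Total = $9529.40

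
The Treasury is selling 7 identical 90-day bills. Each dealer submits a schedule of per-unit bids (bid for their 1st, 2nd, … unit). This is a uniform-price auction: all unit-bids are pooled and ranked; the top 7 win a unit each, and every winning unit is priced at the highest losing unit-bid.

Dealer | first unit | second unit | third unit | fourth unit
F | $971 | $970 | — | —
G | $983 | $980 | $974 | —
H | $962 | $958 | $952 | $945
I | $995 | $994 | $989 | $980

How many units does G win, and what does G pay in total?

G: 3 units, pays $2,913

All unit-bids, highest first — top 7: 995 (I-1), 994 (I-2), 989 (I-3), 983 (G-1), 980 (G-2), 980 (I-4), 974 (G-3)
Highest rejected unit-bid = $971.
G wins 3 unit(s) at $971 each.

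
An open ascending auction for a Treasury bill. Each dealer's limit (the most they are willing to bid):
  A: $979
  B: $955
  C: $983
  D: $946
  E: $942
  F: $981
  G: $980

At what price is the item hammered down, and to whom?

Limits in order: 983 (C) > 981 (F) > 980 (G) > 979 (A) > 955 (B) > 946 (D) > …
Once the price passes $981, only C is left; the hammer falls at F's limit of $981.

C wins at $981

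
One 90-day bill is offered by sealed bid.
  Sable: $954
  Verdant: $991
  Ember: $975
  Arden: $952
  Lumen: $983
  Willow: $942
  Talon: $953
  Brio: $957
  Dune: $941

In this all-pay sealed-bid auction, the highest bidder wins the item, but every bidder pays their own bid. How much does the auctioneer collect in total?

Rule: the highest bidder wins the item, but every bidder pays their own bid.
Bids in order: 991 (Verdant) > 983 (Lumen) > 975 (Ember) > 957 (Brio) > 954 (Sable) > 953 (Talon) > …
Every bidder forfeits their bid regardless of winning.
Revenue = 954 + 991 + 975 + 952 + 983 + 942 + 953 + 957 + 941 = $8,648.

Total revenue: $8,648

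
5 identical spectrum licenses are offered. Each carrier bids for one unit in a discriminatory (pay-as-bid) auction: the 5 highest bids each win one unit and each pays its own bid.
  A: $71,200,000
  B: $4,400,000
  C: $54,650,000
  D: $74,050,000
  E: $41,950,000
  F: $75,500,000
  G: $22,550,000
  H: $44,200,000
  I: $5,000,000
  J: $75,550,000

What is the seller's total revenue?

Sorting: 75,550,000 (J), 75,500,000 (F), 74,050,000 (D), 71,200,000 (A), 54,650,000 (C), 44,200,000 (H), 41,950,000 (E), …
Winners (5 units): J, F, D, A, C.
Total revenue = 75,550,000 + 75,500,000 + 74,050,000 + 71,200,000 + 54,650,000 = $350,950,000.

Total revenue: $350,950,000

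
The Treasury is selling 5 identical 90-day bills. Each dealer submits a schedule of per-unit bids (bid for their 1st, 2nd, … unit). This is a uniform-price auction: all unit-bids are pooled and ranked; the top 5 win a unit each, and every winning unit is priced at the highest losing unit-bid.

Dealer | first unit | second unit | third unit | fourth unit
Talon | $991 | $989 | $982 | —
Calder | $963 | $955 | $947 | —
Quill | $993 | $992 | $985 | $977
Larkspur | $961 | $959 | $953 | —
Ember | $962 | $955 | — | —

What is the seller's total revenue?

Total revenue: $4,910

All unit-bids, highest first — top 5: 993 (Quill-1), 992 (Quill-2), 991 (Talon-1), 989 (Talon-2), 985 (Quill-3)
First bid not allocated: $982.
Allocation: Quill 3, Talon 2. Every unit priced at $982.
Revenue = 5 × 982 = $4,910.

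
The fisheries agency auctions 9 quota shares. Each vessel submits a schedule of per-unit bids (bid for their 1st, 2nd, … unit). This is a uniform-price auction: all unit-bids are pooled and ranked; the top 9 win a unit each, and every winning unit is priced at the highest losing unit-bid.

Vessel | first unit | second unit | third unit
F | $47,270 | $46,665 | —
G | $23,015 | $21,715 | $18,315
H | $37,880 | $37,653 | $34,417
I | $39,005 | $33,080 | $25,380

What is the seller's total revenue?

Total revenue: $195,435

All unit-bids, highest first — top 9: 47,270 (F-1), 46,665 (F-2), 39,005 (I-1), 37,880 (H-1), 37,653 (H-2), 34,417 (H-3), 33,080 (I-2), 25,380 (I-3), 23,015 (G-1)
Highest rejected unit-bid = $21,715.
Allocation: F 2, G 1, H 3, I 3. Every unit priced at $21,715.
Revenue = 9 × 21,715 = $195,435.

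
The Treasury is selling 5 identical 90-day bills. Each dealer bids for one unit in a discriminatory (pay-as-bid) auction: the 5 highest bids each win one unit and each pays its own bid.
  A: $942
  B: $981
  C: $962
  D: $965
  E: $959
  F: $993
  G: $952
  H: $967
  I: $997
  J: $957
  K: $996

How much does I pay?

Ordering the bids: 997 (I), 996 (K), 993 (F), 981 (B), 967 (H), 965 (D), 962 (C), …
Top 5: I, K, F, B, H.
I wins → own bid $997.

I pays $997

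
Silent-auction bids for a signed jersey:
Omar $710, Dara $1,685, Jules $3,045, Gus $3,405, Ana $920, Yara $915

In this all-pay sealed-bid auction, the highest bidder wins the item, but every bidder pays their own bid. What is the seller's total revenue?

Rule: the highest bidder wins the item, but every bidder pays their own bid.
Bids in order: 3,405 (Gus) > 3,045 (Jules) > 1,685 (Dara) > 920 (Ana) > 915 (Yara) > 710 (Omar)
Every bidder forfeits their bid regardless of winning.
Revenue = 710 + 1,685 + 3,045 + 3,405 + 920 + 915 = $10,680.

Total revenue: $10,680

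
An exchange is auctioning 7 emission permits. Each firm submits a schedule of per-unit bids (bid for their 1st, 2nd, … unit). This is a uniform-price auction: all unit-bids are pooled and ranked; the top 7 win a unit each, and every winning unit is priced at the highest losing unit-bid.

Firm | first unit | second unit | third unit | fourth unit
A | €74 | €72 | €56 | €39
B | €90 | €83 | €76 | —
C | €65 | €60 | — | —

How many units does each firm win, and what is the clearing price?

Merging the schedules and taking the best 7: 90 (B-1), 83 (B-2), 76 (B-3), 74 (A-1), 72 (A-2), 65 (C-1), 60 (C-2)
The (k+1)-th unit-bid is €56.
Allocation: A 2, B 3, C 2.

A 2, B 3, C 2; clearing price €56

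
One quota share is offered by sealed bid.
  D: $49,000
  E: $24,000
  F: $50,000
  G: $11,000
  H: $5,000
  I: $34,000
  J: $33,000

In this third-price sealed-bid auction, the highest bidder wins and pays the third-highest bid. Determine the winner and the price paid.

F pays $34,000

Bids ranked: 50,000 (F) > 49,000 (D) > 34,000 (I) > 33,000 (J) > 24,000 (E) > 11,000 (G) > …
F is highest; pays the third-highest bid, $34,000.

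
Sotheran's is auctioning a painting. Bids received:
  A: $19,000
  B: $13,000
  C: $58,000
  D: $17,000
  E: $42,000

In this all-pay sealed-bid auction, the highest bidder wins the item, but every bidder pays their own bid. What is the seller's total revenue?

Total revenue: $149,000

Bids in order: 58,000 (C) > 42,000 (E) > 19,000 (A) > 17,000 (D) > 13,000 (B)
C wins with the top bid; all bids are sunk regardless.
Every bidder forfeits their bid regardless of winning.
Revenue = 19,000 + 13,000 + 58,000 + 17,000 + 42,000 = $149,000.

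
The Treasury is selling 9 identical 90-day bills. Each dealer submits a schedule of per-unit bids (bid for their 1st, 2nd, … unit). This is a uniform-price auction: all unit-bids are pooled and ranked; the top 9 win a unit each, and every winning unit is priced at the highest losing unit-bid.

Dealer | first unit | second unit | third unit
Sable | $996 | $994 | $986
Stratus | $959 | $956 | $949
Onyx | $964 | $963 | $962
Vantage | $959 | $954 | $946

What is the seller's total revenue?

Total revenue: $8,586

All unit-bids, highest first — top 9: 996 (Sable-1), 994 (Sable-2), 986 (Sable-3), 964 (Onyx-1), 963 (Onyx-2), 962 (Onyx-3), 959 (Stratus-1), 959 (Vantage-1), 956 (Stratus-2)
The (k+1)-th unit-bid is $954.
Allocation: Onyx 3, Sable 3, Stratus 2, Vantage 1. Every unit priced at $954.
Revenue = 9 × 954 = $8,586.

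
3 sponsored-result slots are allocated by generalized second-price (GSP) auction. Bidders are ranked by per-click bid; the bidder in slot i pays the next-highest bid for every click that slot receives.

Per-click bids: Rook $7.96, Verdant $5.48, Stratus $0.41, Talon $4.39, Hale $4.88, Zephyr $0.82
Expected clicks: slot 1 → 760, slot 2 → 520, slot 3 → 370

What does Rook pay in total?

Rook pays $4164.80

Sorting advertisers: $7.96 (Rook) > $5.48 (Verdant) > $4.88 (Hale) > $4.39 (Talon) > …
Rook holds slot 1 → pays next bid $5.48 × 760 clicks = $4164.80.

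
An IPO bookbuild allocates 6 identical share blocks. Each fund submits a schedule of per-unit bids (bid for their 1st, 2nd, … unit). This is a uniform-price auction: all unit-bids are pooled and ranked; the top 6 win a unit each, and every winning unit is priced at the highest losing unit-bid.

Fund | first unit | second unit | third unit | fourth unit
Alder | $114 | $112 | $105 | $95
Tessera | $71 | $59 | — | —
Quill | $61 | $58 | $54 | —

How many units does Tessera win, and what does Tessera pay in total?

Pooled unit-bids ranked (top 6): 114 (Alder-1), 112 (Alder-2), 105 (Alder-3), 95 (Alder-4), 71 (Tessera-1), 61 (Quill-1)
First bid not allocated: $59.
Tessera wins 1 unit(s) at $59 each.

Tessera: 1 unit, pays $59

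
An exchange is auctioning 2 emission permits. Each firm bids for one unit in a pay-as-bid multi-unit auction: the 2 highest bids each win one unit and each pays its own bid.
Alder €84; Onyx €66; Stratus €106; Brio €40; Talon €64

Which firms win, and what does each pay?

Bids ranked high→low: 106 (Stratus), 84 (Alder), 66 (Onyx), 64 (Talon), …
Winners (2 units): Stratus, Alder.
Each winner pays its own bid: Stratus €106, Alder €84.

Stratus €106, Alder €84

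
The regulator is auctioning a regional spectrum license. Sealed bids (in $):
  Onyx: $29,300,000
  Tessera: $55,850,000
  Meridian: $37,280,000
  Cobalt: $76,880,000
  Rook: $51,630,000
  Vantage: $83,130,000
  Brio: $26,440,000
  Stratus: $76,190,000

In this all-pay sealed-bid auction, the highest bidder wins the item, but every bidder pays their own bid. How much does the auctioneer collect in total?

Bids ranked: 83,130,000 (Vantage) > 76,880,000 (Cobalt) > 76,190,000 (Stratus) > 55,850,000 (Tessera) > 51,630,000 (Rook) > 37,280,000 (Meridian) > …
Every bidder forfeits their bid regardless of winning.
Revenue = 29,300,000 + 55,850,000 + 37,280,000 + 76,880,000 + 51,630,000 + 83,130,000 + 26,440,000 + 76,190,000 = $436,700,000.

Total revenue: $436,700,000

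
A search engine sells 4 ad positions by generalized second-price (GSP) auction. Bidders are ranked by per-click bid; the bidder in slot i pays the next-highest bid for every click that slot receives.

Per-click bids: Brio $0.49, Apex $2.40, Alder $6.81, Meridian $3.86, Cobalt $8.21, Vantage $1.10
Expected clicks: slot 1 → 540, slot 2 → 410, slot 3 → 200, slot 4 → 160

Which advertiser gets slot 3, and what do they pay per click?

Sorting advertisers: $8.21 (Cobalt) > $6.81 (Alder) > $3.86 (Meridian) > $2.40 (Apex) > $1.10 (Vantage) > …
Slot 3 goes to the third-ranked bidder, Meridian, who pays the next bid down: $2.40/click.

Meridian; $2.40 per click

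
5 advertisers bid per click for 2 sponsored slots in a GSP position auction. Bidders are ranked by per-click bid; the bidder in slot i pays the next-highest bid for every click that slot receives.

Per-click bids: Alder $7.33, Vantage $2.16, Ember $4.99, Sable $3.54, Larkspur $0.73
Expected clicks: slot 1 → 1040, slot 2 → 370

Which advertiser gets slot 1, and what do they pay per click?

Per-click bids in order: $7.33 (Alder) > $4.99 (Ember) > $3.54 (Sable) > …
Slot 1 goes to the first-ranked bidder, Alder, who pays the next bid down: $4.99/click.

Alder; $4.99 per click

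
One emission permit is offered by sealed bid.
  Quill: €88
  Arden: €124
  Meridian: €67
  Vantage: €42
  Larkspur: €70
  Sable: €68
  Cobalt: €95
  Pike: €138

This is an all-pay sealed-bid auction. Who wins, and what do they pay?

Pike pays €138

All-pay sealed-bid auction: the highest bidder wins the item, but every bidder pays their own bid.
Sorting bids: 138 (Pike) > 124 (Arden) > 95 (Cobalt) > 88 (Quill) > 70 (Larkspur) > 68 (Sable) > …
Pike wins with the top bid; all bids are sunk regardless.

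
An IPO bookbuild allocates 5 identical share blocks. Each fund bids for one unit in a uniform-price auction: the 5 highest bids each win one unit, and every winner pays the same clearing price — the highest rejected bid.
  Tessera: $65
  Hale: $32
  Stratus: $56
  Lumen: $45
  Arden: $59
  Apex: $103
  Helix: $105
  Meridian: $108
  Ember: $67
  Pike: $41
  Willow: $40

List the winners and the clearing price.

Ordering the bids: 108 (Meridian), 105 (Helix), 103 (Apex), 67 (Ember), 65 (Tessera), 59 (Arden), 56 (Stratus), …
Top 5: Meridian, Helix, Apex, Ember, Tessera.
Clearing price = highest rejected bid = $59.

Meridian, Helix, Apex, Ember, Tessera; each pays $59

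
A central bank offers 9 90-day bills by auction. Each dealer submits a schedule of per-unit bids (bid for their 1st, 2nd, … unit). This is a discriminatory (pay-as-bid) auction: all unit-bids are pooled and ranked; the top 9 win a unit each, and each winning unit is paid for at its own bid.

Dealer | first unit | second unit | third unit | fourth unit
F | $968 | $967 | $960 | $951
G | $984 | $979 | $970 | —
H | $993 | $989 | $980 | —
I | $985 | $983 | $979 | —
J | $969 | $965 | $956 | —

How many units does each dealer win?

All unit-bids, highest first — top 9: 993 (H-1), 989 (H-2), 985 (I-1), 984 (G-1), 983 (I-2), 980 (H-3), 979 (G-2), 979 (I-3), 970 (G-3)
Next rejected bid: $969 (not a price — pay-as-bid).
Allocation: G 3, H 3, I 3.

G 3, H 3, I 3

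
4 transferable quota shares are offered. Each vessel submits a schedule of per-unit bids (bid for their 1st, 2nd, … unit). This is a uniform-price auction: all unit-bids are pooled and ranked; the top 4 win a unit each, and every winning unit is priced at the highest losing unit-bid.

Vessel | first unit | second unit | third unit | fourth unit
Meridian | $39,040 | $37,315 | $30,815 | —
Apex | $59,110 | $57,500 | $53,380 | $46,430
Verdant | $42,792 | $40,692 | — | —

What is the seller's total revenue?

All unit-bids, highest first — top 4: 59,110 (Apex-1), 57,500 (Apex-2), 53,380 (Apex-3), 46,430 (Apex-4)
Highest rejected unit-bid = $42,792.
Allocation: Apex 4. Every unit priced at $42,792.
Revenue = 4 × 42,792 = $171,168.

Total revenue: $171,168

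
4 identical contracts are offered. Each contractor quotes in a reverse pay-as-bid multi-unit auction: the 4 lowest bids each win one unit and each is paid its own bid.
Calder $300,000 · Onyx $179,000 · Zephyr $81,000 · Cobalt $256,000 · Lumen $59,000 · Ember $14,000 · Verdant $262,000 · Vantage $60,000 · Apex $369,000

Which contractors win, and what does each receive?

Ember $14,000, Lumen $59,000, Vantage $60,000, Zephyr $81,000

Bids ranked low→high: 14,000 (Ember), 59,000 (Lumen), 60,000 (Vantage), 81,000 (Zephyr), 179,000 (Onyx), 256,000 (Cobalt), …
The 4 lowest are Ember, Lumen, Vantage, Zephyr.
Each winner is paid its own bid: Ember $14,000, Lumen $59,000, Vantage $60,000, Zephyr $81,000.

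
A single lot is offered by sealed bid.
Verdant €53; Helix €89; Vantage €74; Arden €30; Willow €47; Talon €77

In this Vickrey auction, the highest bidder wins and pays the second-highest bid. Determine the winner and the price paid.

Bids in order: 89 (Helix) > 77 (Talon) > 74 (Vantage) > 53 (Verdant) > 47 (Willow) > 30 (Arden)
Helix is highest; pays the second-highest bid, €77.

Helix pays €77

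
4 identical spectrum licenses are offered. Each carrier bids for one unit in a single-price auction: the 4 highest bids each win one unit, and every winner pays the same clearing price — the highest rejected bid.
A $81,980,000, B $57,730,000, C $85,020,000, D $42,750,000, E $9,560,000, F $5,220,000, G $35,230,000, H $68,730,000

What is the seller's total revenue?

Sorting: 85,020,000 (C), 81,980,000 (A), 68,730,000 (H), 57,730,000 (B), 42,750,000 (D), 35,230,000 (G), …
The 4 highest are C, A, H, B.
First losing bid is D's $42,750,000, which sets the uniform price.
Total revenue = 4 × $42,750,000 = $171,000,000.

Total revenue: $171,000,000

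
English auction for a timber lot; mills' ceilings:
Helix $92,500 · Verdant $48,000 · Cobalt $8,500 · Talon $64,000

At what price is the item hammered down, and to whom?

Helix wins at $64,000

Rule: the price rises until one bidder remains; the winner pays the price at which the last rival dropped out.
Limits ranked: 92,500 (Helix) > 64,000 (Talon) > 48,000 (Verdant) > 8,500 (Cobalt)
Talon is the last rival to drop out, at $64,000; Helix remains and wins at that price.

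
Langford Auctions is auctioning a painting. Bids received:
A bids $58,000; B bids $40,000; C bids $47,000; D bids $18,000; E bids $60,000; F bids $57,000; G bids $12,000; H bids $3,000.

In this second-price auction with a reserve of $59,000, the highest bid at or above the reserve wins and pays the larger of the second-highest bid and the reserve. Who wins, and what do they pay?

Second-price auction with a reserve of $59,000: the highest bid at or above the reserve wins and pays the larger of the second-highest bid and the reserve.
Bids in order: 60,000 (E) > 58,000 (A) > 57,000 (F) > 47,000 (C) > 40,000 (B) > 18,000 (D) > …
E has the top bid at or above the reserve ($60,000).
Second-highest bid $58,000 is below the reserve $59,000, so the reserve binds → payment $59,000.

E pays $59,000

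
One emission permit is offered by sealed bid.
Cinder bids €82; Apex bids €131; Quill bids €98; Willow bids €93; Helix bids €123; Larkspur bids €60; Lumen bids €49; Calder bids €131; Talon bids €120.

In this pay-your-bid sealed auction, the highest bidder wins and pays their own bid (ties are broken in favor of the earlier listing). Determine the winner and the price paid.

Sorting bids: 131 (Apex) > 131 (Calder) > 123 (Helix) > 120 (Talon) > 98 (Quill) > 93 (Willow) > …
Tie at €131 → Apex wins by tie-break.
Apex has the highest bid and pays exactly that: €131.

Apex pays €131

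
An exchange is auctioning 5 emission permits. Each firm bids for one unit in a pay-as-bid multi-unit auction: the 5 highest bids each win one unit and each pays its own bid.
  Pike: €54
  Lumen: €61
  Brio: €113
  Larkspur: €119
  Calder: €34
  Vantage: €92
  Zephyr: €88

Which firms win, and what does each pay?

Ordering the bids: 119 (Larkspur), 113 (Brio), 92 (Vantage), 88 (Zephyr), 61 (Lumen), 54 (Pike), 34 (Calder)
Top 5: Larkspur, Brio, Vantage, Zephyr, Lumen.
Each winner pays its own bid: Larkspur €119, Brio €113, Vantage €92, Zephyr €88, Lumen €61.

Larkspur €119, Brio €113, Vantage €92, Zephyr €88, Lumen €61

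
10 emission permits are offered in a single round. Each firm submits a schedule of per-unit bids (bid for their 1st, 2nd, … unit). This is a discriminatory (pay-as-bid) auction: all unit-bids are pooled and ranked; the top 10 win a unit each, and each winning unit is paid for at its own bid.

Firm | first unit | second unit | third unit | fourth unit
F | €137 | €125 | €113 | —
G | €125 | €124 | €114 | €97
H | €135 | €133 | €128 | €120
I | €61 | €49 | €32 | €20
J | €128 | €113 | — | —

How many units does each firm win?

Merging the schedules and taking the best 10: 137 (F-1), 135 (H-1), 133 (H-2), 128 (H-3), 128 (J-1), 125 (F-2), 125 (G-1), 124 (G-2), 120 (H-4), 114 (G-3)
Next rejected bid: €113 (not a price — pay-as-bid).
Allocation: F 2, G 3, H 4, J 1.

F 2, G 3, H 4, J 1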